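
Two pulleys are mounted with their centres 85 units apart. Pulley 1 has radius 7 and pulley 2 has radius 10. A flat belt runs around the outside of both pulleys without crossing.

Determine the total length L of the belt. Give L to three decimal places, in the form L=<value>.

L=223.513

open belt: β = asin((r2−r1)/C) = asin(3/85) = 2.0226°
wrap1 = π − 2β = 175.9548°
wrap2 = π + 2β = 184.0452°
tangent length = C·cosβ = 84.9470
L = r1·wrap1 + r2·wrap2 + 2·C·cosβ = 7·3.0710 + 10·3.2122 + 2·84.9470 = 223.5130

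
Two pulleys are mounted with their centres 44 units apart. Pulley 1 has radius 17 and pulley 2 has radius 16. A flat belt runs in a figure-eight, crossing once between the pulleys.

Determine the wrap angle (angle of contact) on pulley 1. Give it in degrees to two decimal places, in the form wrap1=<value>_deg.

wrap1=277.18_deg

crossed belt: β = asin((r1+r2)/C) = asin(33/44) = 48.5904°
wrap1 = wrap2 = π + 2β = 277.1808°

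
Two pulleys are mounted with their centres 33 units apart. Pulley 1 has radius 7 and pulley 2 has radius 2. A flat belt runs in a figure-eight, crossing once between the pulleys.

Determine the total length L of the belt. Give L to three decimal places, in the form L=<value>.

L=96.744

crossed belt: β = asin((r1+r2)/C) = asin(9/33) = 15.8266°
wrap1 = wrap2 = π + 2β = 211.6532°
tangent length = C·cosβ = 31.7490
L = (r1+r2)·wrap + 2·C·cosβ = 9·3.6940 + 2·31.7490 = 96.7444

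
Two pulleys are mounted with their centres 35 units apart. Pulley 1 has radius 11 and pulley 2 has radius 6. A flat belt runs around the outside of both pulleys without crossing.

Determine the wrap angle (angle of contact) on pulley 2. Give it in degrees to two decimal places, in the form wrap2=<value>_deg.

open belt: β = asin((r2−r1)/C) = asin(-5/35) = -8.2132°
wrap1 = π − 2β = 196.4264°
wrap2 = π + 2β = 163.5736°

wrap2=163.57_deg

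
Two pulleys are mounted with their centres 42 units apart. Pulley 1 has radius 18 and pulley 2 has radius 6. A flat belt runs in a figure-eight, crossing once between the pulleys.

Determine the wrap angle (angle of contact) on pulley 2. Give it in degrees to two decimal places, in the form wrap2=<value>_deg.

crossed belt: β = asin((r1+r2)/C) = asin(24/42) = 34.8499°
wrap1 = wrap2 = π + 2β = 249.6998°

wrap2=249.70_deg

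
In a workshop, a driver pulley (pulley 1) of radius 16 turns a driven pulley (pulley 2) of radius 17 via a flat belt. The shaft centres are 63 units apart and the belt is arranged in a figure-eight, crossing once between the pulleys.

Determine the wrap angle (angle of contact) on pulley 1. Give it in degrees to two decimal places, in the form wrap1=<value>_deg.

crossed belt: β = asin((r1+r2)/C) = asin(33/63) = 31.5881°
wrap1 = wrap2 = π + 2β = 243.1763°

wrap1=243.18_deg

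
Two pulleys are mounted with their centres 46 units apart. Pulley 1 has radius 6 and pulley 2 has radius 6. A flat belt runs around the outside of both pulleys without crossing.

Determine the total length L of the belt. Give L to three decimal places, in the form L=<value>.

open belt: β = asin((r2−r1)/C) = asin(0/46) = 0.0000°
wrap1 = π − 2β = 180.0000°
wrap2 = π + 2β = 180.0000°
tangent length = C·cosβ = 46.0000
L = r1·wrap1 + r2·wrap2 + 2·C·cosβ = 6·3.1416 + 6·3.1416 + 2·46.0000 = 129.6991

L=129.699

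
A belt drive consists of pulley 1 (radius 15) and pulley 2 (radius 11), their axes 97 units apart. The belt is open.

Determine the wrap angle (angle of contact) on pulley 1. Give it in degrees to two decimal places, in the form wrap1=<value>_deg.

wrap1=184.73_deg

open belt: β = asin((r2−r1)/C) = asin(-4/97) = -2.3634°
wrap1 = π − 2β = 184.7268°
wrap2 = π + 2β = 175.2732°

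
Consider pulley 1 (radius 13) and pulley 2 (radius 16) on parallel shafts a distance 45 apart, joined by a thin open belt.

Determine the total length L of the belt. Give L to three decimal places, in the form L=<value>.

open belt: β = asin((r2−r1)/C) = asin(3/45) = 3.8226°
wrap1 = π − 2β = 172.3549°
wrap2 = π + 2β = 187.6451°
tangent length = C·cosβ = 44.8999
L = r1·wrap1 + r2·wrap2 + 2·C·cosβ = 13·3.0082 + 16·3.2750 + 2·44.8999 = 181.3063

L=181.306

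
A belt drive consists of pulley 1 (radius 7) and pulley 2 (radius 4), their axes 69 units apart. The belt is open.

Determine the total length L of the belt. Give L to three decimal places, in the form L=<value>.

open belt: β = asin((r2−r1)/C) = asin(-3/69) = -2.4919°
wrap1 = π − 2β = 184.9838°
wrap2 = π + 2β = 175.0162°
tangent length = C·cosβ = 68.9348
L = r1·wrap1 + r2·wrap2 + 2·C·cosβ = 7·3.2286 + 4·3.0546 + 2·68.9348 = 172.6880

L=172.688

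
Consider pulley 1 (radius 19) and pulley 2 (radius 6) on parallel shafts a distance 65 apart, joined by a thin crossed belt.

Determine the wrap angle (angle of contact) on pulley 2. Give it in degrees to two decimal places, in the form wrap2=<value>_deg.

wrap2=225.24_deg

crossed belt: β = asin((r1+r2)/C) = asin(25/65) = 22.6199°
wrap1 = wrap2 = π + 2β = 225.2397°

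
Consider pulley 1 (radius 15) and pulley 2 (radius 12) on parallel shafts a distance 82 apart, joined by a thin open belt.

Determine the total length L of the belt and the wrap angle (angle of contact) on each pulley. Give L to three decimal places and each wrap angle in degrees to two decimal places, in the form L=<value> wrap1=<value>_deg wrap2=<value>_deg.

L=248.933 wrap1=184.19_deg wrap2=175.81_deg

open belt: β = asin((r2−r1)/C) = asin(-3/82) = -2.0967°
wrap1 = π − 2β = 184.1933°
wrap2 = π + 2β = 175.8067°
tangent length = C·cosβ = 81.9451
L = r1·wrap1 + r2·wrap2 + 2·C·cosβ = 15·3.2148 + 12·3.0684 + 2·81.9451 = 248.9328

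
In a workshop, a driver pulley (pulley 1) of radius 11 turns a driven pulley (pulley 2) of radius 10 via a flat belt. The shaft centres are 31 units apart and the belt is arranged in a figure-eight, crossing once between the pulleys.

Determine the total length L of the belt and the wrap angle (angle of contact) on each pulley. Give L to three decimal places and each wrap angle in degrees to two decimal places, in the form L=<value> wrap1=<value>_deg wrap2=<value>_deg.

crossed belt: β = asin((r1+r2)/C) = asin(21/31) = 42.6423°
wrap1 = wrap2 = π + 2β = 265.2846°
tangent length = C·cosβ = 22.8035
L = (r1+r2)·wrap + 2·C·cosβ = 21·4.6301 + 2·22.8035 = 142.8389

L=142.839 wrap1=265.28_deg wrap2=265.28_deg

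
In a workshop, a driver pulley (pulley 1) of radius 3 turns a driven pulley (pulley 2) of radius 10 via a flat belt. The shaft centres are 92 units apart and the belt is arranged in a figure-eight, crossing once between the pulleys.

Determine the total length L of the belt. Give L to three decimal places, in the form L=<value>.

L=226.681

crossed belt: β = asin((r1+r2)/C) = asin(13/92) = 8.1233°
wrap1 = wrap2 = π + 2β = 196.2467°
tangent length = C·cosβ = 91.0769
L = (r1+r2)·wrap + 2·C·cosβ = 13·3.4252 + 2·91.0769 = 226.6807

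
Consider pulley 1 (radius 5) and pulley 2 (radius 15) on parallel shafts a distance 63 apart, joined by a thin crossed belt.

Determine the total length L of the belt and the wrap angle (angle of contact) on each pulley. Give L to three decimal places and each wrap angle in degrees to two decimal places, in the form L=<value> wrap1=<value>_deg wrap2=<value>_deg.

crossed belt: β = asin((r1+r2)/C) = asin(20/63) = 18.5094°
wrap1 = wrap2 = π + 2β = 217.0188°
tangent length = C·cosβ = 59.7411
L = (r1+r2)·wrap + 2·C·cosβ = 20·3.7877 + 2·59.7411 = 195.2361

L=195.236 wrap1=217.02_deg wrap2=217.02_deg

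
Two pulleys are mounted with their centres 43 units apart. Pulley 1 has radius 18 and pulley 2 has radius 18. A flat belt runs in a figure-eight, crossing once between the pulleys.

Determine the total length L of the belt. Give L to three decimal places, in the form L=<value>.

crossed belt: β = asin((r1+r2)/C) = asin(36/43) = 56.8466°
wrap1 = wrap2 = π + 2β = 293.6932°
tangent length = C·cosβ = 23.5160
L = (r1+r2)·wrap + 2·C·cosβ = 36·5.1259 + 2·23.5160 = 231.5648

L=231.565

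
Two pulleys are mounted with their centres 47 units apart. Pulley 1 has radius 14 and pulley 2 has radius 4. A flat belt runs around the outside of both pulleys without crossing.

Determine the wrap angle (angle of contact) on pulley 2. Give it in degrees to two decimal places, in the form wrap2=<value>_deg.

open belt: β = asin((r2−r1)/C) = asin(-10/47) = -12.2845°
wrap1 = π − 2β = 204.5690°
wrap2 = π + 2β = 155.4310°

wrap2=155.43_deg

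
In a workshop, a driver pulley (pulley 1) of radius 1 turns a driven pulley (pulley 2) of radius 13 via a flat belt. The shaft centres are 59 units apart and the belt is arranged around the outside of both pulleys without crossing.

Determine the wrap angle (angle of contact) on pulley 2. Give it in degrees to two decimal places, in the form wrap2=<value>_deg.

wrap2=203.47_deg

open belt: β = asin((r2−r1)/C) = asin(12/59) = 11.7353°
wrap1 = π − 2β = 156.5295°
wrap2 = π + 2β = 203.4705°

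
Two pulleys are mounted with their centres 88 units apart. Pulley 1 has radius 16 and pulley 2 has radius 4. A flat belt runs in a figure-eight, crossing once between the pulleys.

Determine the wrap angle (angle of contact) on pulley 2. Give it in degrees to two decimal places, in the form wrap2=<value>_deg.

wrap2=206.27_deg

crossed belt: β = asin((r1+r2)/C) = asin(20/88) = 13.1366°
wrap1 = wrap2 = π + 2β = 206.2731°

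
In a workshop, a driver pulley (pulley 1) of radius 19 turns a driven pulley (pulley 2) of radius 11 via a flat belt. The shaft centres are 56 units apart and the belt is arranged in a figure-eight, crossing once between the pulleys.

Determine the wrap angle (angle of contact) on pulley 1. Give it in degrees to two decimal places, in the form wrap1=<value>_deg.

wrap1=244.78_deg

crossed belt: β = asin((r1+r2)/C) = asin(30/56) = 32.3924°
wrap1 = wrap2 = π + 2β = 244.7847°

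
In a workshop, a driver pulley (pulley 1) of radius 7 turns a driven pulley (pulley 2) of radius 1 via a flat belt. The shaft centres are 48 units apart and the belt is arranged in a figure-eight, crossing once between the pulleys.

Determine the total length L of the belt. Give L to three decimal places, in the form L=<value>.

crossed belt: β = asin((r1+r2)/C) = asin(8/48) = 9.5941°
wrap1 = wrap2 = π + 2β = 199.1881°
tangent length = C·cosβ = 47.3286
L = (r1+r2)·wrap + 2·C·cosβ = 8·3.4765 + 2·47.3286 = 122.4692

L=122.469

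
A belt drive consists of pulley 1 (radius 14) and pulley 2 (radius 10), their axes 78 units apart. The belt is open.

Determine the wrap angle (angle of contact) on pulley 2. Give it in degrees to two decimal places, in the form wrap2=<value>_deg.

open belt: β = asin((r2−r1)/C) = asin(-4/78) = -2.9395°
wrap1 = π − 2β = 185.8791°
wrap2 = π + 2β = 174.1209°

wrap2=174.12_deg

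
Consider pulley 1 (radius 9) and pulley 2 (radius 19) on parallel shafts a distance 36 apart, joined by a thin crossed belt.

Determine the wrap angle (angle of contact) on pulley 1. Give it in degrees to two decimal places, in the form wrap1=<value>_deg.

wrap1=282.12_deg

crossed belt: β = asin((r1+r2)/C) = asin(28/36) = 51.0576°
wrap1 = wrap2 = π + 2β = 282.1151°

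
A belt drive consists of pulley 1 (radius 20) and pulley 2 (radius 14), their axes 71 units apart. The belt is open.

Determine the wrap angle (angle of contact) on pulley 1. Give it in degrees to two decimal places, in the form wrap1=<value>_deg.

wrap1=189.70_deg

open belt: β = asin((r2−r1)/C) = asin(-6/71) = -4.8477°
wrap1 = π − 2β = 189.6954°
wrap2 = π + 2β = 170.3046°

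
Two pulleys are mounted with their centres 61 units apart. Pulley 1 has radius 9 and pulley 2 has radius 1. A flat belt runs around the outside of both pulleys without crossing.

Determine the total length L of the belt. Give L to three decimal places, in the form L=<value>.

open belt: β = asin((r2−r1)/C) = asin(-8/61) = -7.5359°
wrap1 = π − 2β = 195.0718°
wrap2 = π + 2β = 164.9282°
tangent length = C·cosβ = 60.4731
L = r1·wrap1 + r2·wrap2 + 2·C·cosβ = 9·3.4046 + 1·2.8785 + 2·60.4731 = 154.4666

L=154.467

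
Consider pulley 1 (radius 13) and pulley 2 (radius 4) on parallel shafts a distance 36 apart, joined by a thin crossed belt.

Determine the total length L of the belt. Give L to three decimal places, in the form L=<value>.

L=133.595

crossed belt: β = asin((r1+r2)/C) = asin(17/36) = 28.1786°
wrap1 = wrap2 = π + 2β = 236.3573°
tangent length = C·cosβ = 31.7333
L = (r1+r2)·wrap + 2·C·cosβ = 17·4.1252 + 2·31.7333 = 133.5951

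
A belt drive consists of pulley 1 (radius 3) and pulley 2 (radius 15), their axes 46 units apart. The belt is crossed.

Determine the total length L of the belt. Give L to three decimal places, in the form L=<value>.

crossed belt: β = asin((r1+r2)/C) = asin(18/46) = 23.0357°
wrap1 = wrap2 = π + 2β = 226.0714°
tangent length = C·cosβ = 42.3320
L = (r1+r2)·wrap + 2·C·cosβ = 18·3.9457 + 2·42.3320 = 155.6865

L=155.686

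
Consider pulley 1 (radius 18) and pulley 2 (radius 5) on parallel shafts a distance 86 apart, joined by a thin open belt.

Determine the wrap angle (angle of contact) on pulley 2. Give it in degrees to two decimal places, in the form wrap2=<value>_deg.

wrap2=162.61_deg

open belt: β = asin((r2−r1)/C) = asin(-13/86) = -8.6943°
wrap1 = π − 2β = 197.3886°
wrap2 = π + 2β = 162.6114°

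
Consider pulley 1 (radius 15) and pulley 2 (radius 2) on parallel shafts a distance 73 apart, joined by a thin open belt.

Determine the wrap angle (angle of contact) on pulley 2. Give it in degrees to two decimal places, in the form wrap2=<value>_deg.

wrap2=159.48_deg

open belt: β = asin((r2−r1)/C) = asin(-13/73) = -10.2581°
wrap1 = π − 2β = 200.5161°
wrap2 = π + 2β = 159.4839°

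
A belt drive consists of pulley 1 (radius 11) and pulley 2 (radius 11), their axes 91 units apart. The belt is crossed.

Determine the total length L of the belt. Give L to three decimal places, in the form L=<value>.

L=256.460

crossed belt: β = asin((r1+r2)/C) = asin(22/91) = 13.9903°
wrap1 = wrap2 = π + 2β = 207.9807°
tangent length = C·cosβ = 88.3006
L = (r1+r2)·wrap + 2·C·cosβ = 22·3.6299 + 2·88.3006 = 256.4601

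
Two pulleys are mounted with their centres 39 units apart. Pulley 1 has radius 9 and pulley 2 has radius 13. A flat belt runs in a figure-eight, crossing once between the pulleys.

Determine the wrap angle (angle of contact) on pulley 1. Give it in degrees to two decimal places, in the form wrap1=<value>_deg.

wrap1=248.68_deg

crossed belt: β = asin((r1+r2)/C) = asin(22/39) = 34.3400°
wrap1 = wrap2 = π + 2β = 248.6800°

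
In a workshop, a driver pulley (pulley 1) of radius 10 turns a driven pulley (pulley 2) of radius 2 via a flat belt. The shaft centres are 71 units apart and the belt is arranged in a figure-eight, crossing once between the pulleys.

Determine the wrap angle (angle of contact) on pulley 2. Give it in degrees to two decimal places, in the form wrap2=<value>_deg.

crossed belt: β = asin((r1+r2)/C) = asin(12/71) = 9.7305°
wrap1 = wrap2 = π + 2β = 199.4610°

wrap2=199.46_deg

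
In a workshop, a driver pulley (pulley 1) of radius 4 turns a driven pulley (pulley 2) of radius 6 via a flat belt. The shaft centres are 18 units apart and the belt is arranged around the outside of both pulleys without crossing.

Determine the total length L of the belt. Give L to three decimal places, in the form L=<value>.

L=67.638

open belt: β = asin((r2−r1)/C) = asin(2/18) = 6.3794°
wrap1 = π − 2β = 167.2413°
wrap2 = π + 2β = 192.7587°
tangent length = C·cosβ = 17.8885
L = r1·wrap1 + r2·wrap2 + 2·C·cosβ = 4·2.9189 + 6·3.3643 + 2·17.8885 = 67.6384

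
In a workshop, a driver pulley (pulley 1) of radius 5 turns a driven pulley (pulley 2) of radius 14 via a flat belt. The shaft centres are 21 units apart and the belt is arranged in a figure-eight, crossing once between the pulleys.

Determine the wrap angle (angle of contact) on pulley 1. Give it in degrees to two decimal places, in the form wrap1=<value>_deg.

crossed belt: β = asin((r1+r2)/C) = asin(19/21) = 64.7912°
wrap1 = wrap2 = π + 2β = 309.5825°

wrap1=309.58_deg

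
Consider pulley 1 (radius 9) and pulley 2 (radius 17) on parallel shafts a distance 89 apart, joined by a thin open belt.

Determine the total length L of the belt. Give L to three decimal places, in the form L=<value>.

open belt: β = asin((r2−r1)/C) = asin(8/89) = 5.1571°
wrap1 = π − 2β = 169.6857°
wrap2 = π + 2β = 190.3143°
tangent length = C·cosβ = 88.6397
L = r1·wrap1 + r2·wrap2 + 2·C·cosβ = 9·2.9616 + 17·3.3216 + 2·88.6397 = 260.4010

L=260.401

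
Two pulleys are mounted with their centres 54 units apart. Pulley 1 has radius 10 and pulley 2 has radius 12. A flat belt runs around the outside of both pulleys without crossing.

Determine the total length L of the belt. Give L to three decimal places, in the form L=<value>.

open belt: β = asin((r2−r1)/C) = asin(2/54) = 2.1226°
wrap1 = π − 2β = 175.7549°
wrap2 = π + 2β = 184.2451°
tangent length = C·cosβ = 53.9630
L = r1·wrap1 + r2·wrap2 + 2·C·cosβ = 10·3.0675 + 12·3.2157 + 2·53.9630 = 177.1891

L=177.189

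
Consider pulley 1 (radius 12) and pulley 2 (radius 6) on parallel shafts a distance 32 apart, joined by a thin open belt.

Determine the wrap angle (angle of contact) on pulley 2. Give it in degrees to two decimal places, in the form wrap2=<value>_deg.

open belt: β = asin((r2−r1)/C) = asin(-6/32) = -10.8069°
wrap1 = π − 2β = 201.6138°
wrap2 = π + 2β = 158.3862°

wrap2=158.39_deg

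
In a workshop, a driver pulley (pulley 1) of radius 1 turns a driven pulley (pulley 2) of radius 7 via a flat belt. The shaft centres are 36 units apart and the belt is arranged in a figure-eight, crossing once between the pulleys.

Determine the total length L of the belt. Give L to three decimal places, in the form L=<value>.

L=98.918

crossed belt: β = asin((r1+r2)/C) = asin(8/36) = 12.8396°
wrap1 = wrap2 = π + 2β = 205.6792°
tangent length = C·cosβ = 35.0999
L = (r1+r2)·wrap + 2·C·cosβ = 8·3.5898 + 2·35.0999 = 98.9179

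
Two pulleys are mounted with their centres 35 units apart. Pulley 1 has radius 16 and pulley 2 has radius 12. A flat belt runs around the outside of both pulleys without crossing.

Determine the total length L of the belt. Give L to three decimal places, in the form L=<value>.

L=158.422

open belt: β = asin((r2−r1)/C) = asin(-4/35) = -6.5624°
wrap1 = π − 2β = 193.1249°
wrap2 = π + 2β = 166.8751°
tangent length = C·cosβ = 34.7707
L = r1·wrap1 + r2·wrap2 + 2·C·cosβ = 16·3.3707 + 12·2.9125 + 2·34.7707 = 158.4222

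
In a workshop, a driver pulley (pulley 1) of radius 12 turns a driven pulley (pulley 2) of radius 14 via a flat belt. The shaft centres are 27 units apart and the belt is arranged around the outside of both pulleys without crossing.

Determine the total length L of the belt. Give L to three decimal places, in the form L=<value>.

L=135.830

open belt: β = asin((r2−r1)/C) = asin(2/27) = 4.2480°
wrap1 = π − 2β = 171.5040°
wrap2 = π + 2β = 188.4960°
tangent length = C·cosβ = 26.9258
L = r1·wrap1 + r2·wrap2 + 2·C·cosβ = 12·2.9933 + 14·3.2899 + 2·26.9258 = 135.8296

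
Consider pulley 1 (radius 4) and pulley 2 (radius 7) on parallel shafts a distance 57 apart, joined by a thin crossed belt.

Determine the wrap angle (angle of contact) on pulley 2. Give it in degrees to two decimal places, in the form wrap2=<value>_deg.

wrap2=202.25_deg

crossed belt: β = asin((r1+r2)/C) = asin(11/57) = 11.1269°
wrap1 = wrap2 = π + 2β = 202.2538°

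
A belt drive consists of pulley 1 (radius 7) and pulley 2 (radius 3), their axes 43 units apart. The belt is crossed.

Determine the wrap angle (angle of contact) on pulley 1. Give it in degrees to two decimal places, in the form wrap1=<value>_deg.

crossed belt: β = asin((r1+r2)/C) = asin(10/43) = 13.4477°
wrap1 = wrap2 = π + 2β = 206.8955°

wrap1=206.90_deg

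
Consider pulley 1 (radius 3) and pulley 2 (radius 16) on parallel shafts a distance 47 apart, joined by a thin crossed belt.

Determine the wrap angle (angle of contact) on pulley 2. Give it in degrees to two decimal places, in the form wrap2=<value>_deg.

wrap2=227.69_deg

crossed belt: β = asin((r1+r2)/C) = asin(19/47) = 23.8445°
wrap1 = wrap2 = π + 2β = 227.6889°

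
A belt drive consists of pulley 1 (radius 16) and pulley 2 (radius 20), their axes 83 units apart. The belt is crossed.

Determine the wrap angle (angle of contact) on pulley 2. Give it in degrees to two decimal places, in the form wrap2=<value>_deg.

wrap2=231.41_deg

crossed belt: β = asin((r1+r2)/C) = asin(36/83) = 25.7048°
wrap1 = wrap2 = π + 2β = 231.4096°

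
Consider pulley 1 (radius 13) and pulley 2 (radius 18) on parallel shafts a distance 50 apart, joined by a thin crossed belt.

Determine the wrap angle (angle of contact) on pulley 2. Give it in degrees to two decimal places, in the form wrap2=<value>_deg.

wrap2=256.63_deg

crossed belt: β = asin((r1+r2)/C) = asin(31/50) = 38.3161°
wrap1 = wrap2 = π + 2β = 256.6323°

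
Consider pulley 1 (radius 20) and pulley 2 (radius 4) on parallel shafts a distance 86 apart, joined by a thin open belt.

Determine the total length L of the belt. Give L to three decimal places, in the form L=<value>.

open belt: β = asin((r2−r1)/C) = asin(-16/86) = -10.7222°
wrap1 = π − 2β = 201.4443°
wrap2 = π + 2β = 158.5557°
tangent length = C·cosβ = 84.4985
L = r1·wrap1 + r2·wrap2 + 2·C·cosβ = 20·3.5159 + 4·2.7673 + 2·84.4985 = 250.3836

L=250.384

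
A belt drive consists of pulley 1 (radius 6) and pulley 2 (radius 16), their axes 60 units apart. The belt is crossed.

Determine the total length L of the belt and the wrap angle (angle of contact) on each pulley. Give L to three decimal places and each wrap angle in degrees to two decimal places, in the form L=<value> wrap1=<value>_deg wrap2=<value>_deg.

crossed belt: β = asin((r1+r2)/C) = asin(22/60) = 21.5102°
wrap1 = wrap2 = π + 2β = 223.0204°
tangent length = C·cosβ = 55.8211
L = (r1+r2)·wrap + 2·C·cosβ = 22·3.8924 + 2·55.8211 = 197.2760

L=197.276 wrap1=223.02_deg wrap2=223.02_deg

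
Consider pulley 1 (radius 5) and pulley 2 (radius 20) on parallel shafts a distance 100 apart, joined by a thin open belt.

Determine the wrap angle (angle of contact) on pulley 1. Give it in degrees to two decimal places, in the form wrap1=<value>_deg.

open belt: β = asin((r2−r1)/C) = asin(15/100) = 8.6269°
wrap1 = π − 2β = 162.7461°
wrap2 = π + 2β = 197.2539°

wrap1=162.75_deg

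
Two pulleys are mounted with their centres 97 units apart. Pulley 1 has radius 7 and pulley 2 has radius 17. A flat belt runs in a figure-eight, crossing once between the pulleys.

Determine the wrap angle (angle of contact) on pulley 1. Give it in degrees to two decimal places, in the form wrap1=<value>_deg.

wrap1=208.65_deg

crossed belt: β = asin((r1+r2)/C) = asin(24/97) = 14.3251°
wrap1 = wrap2 = π + 2β = 208.6501°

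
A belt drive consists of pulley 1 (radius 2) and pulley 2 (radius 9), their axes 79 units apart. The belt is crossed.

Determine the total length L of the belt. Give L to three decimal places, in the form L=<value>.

L=194.092

crossed belt: β = asin((r1+r2)/C) = asin(11/79) = 8.0039°
wrap1 = wrap2 = π + 2β = 196.0078°
tangent length = C·cosβ = 78.2304
L = (r1+r2)·wrap + 2·C·cosβ = 11·3.4210 + 2·78.2304 = 194.0917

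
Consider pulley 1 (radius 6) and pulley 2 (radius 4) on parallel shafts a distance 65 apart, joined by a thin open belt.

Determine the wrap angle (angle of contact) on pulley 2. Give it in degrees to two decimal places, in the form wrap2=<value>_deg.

wrap2=176.47_deg

open belt: β = asin((r2−r1)/C) = asin(-2/65) = -1.7632°
wrap1 = π − 2β = 183.5265°
wrap2 = π + 2β = 176.4735°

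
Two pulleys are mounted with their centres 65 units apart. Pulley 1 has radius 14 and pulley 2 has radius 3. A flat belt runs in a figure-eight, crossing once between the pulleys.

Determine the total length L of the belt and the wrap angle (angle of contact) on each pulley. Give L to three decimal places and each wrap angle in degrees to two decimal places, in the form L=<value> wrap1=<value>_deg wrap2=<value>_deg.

crossed belt: β = asin((r1+r2)/C) = asin(17/65) = 15.1614°
wrap1 = wrap2 = π + 2β = 210.3227°
tangent length = C·cosβ = 62.7375
L = (r1+r2)·wrap + 2·C·cosβ = 17·3.6708 + 2·62.7375 = 187.8791

L=187.879 wrap1=210.32_deg wrap2=210.32_deg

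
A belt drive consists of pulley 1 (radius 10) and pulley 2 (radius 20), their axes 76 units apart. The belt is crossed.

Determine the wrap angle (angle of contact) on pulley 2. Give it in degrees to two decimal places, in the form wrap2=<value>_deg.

wrap2=226.50_deg

crossed belt: β = asin((r1+r2)/C) = asin(30/76) = 23.2496°
wrap1 = wrap2 = π + 2β = 226.4991°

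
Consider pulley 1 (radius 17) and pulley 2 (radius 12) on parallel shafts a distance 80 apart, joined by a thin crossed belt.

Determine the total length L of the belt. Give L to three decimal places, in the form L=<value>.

L=261.739

crossed belt: β = asin((r1+r2)/C) = asin(29/80) = 21.2538°
wrap1 = wrap2 = π + 2β = 222.5076°
tangent length = C·cosβ = 74.5587
L = (r1+r2)·wrap + 2·C·cosβ = 29·3.8835 + 2·74.5587 = 261.7386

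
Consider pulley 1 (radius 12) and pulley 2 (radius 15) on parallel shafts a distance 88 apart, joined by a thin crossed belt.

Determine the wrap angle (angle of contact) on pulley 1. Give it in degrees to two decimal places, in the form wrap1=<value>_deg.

crossed belt: β = asin((r1+r2)/C) = asin(27/88) = 17.8676°
wrap1 = wrap2 = π + 2β = 215.7352°

wrap1=215.74_deg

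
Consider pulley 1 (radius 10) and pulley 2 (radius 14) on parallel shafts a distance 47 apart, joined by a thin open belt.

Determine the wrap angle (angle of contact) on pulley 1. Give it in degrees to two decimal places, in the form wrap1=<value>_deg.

wrap1=170.24_deg

open belt: β = asin((r2−r1)/C) = asin(4/47) = 4.8821°
wrap1 = π − 2β = 170.2357°
wrap2 = π + 2β = 189.7643°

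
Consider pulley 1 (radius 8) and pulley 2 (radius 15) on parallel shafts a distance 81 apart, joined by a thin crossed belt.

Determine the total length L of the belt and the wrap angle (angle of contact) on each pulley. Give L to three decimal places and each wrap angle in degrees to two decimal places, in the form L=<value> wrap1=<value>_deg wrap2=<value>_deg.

crossed belt: β = asin((r1+r2)/C) = asin(23/81) = 16.4961°
wrap1 = wrap2 = π + 2β = 212.9923°
tangent length = C·cosβ = 77.6660
L = (r1+r2)·wrap + 2·C·cosβ = 23·3.7174 + 2·77.6660 = 240.8325

L=240.832 wrap1=212.99_deg wrap2=212.99_deg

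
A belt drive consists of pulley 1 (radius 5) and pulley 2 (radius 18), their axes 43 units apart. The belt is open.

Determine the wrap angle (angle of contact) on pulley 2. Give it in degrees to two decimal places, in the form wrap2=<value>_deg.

wrap2=215.19_deg

open belt: β = asin((r2−r1)/C) = asin(13/43) = 17.5973°
wrap1 = π − 2β = 144.8053°
wrap2 = π + 2β = 215.1947°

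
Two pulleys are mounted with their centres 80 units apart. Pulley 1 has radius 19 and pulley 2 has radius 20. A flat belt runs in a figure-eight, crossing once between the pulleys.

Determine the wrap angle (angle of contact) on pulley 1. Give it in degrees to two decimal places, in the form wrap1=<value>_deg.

crossed belt: β = asin((r1+r2)/C) = asin(39/80) = 29.1764°
wrap1 = wrap2 = π + 2β = 238.3528°

wrap1=238.35_deg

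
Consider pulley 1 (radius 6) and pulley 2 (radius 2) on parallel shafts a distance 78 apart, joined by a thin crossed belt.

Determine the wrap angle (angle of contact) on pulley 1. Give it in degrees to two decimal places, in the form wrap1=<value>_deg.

crossed belt: β = asin((r1+r2)/C) = asin(8/78) = 5.8868°
wrap1 = wrap2 = π + 2β = 191.7737°

wrap1=191.77_deg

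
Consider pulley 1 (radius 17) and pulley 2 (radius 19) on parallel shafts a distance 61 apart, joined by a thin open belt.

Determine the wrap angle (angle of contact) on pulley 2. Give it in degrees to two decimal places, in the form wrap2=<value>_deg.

open belt: β = asin((r2−r1)/C) = asin(2/61) = 1.8789°
wrap1 = π − 2β = 176.2422°
wrap2 = π + 2β = 183.7578°

wrap2=183.76_deg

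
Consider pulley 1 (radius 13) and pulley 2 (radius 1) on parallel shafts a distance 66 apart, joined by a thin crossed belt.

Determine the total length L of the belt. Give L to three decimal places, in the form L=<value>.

L=178.963

crossed belt: β = asin((r1+r2)/C) = asin(14/66) = 12.2467°
wrap1 = wrap2 = π + 2β = 204.4934°
tangent length = C·cosβ = 64.4981
L = (r1+r2)·wrap + 2·C·cosβ = 14·3.5691 + 2·64.4981 = 178.9633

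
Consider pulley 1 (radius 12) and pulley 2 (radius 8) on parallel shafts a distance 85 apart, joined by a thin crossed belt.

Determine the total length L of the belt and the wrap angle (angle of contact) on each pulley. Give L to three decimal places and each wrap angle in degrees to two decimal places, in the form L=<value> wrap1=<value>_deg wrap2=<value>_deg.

crossed belt: β = asin((r1+r2)/C) = asin(20/85) = 13.6090°
wrap1 = wrap2 = π + 2β = 207.2179°
tangent length = C·cosβ = 82.6136
L = (r1+r2)·wrap + 2·C·cosβ = 20·3.6166 + 2·82.6136 = 237.5598

L=237.560 wrap1=207.22_deg wrap2=207.22_deg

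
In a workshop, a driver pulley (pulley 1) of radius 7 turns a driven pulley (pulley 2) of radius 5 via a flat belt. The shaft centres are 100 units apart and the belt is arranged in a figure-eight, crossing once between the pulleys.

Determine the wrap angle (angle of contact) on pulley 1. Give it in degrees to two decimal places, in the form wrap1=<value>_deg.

wrap1=193.78_deg

crossed belt: β = asin((r1+r2)/C) = asin(12/100) = 6.8921°
wrap1 = wrap2 = π + 2β = 193.7842°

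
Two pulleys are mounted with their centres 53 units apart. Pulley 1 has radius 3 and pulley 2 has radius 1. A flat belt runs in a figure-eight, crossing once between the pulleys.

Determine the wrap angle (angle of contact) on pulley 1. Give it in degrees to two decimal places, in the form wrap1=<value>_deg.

crossed belt: β = asin((r1+r2)/C) = asin(4/53) = 4.3283°
wrap1 = wrap2 = π + 2β = 188.6567°

wrap1=188.66_deg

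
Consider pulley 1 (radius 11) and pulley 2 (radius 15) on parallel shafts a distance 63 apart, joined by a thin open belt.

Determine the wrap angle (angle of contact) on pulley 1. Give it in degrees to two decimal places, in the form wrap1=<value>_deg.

open belt: β = asin((r2−r1)/C) = asin(4/63) = 3.6403°
wrap1 = π − 2β = 172.7194°
wrap2 = π + 2β = 187.2806°

wrap1=172.72_deg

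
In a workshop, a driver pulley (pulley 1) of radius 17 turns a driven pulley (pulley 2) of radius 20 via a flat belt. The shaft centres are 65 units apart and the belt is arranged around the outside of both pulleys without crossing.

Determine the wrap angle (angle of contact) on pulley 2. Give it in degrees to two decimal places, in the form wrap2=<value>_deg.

wrap2=185.29_deg

open belt: β = asin((r2−r1)/C) = asin(3/65) = 2.6454°
wrap1 = π − 2β = 174.7093°
wrap2 = π + 2β = 185.2907°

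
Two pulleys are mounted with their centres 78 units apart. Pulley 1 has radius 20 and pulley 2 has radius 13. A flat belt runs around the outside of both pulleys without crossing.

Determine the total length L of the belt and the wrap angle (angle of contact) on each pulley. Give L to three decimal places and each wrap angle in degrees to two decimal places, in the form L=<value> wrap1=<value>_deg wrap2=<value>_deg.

open belt: β = asin((r2−r1)/C) = asin(-7/78) = -5.1489°
wrap1 = π − 2β = 190.2977°
wrap2 = π + 2β = 169.7023°
tangent length = C·cosβ = 77.6853
L = r1·wrap1 + r2·wrap2 + 2·C·cosβ = 20·3.3213 + 13·2.9619 + 2·77.6853 = 260.3012

L=260.301 wrap1=190.30_deg wrap2=169.70_deg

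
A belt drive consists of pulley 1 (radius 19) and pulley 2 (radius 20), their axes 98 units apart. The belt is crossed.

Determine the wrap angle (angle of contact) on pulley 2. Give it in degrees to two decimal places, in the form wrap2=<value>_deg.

wrap2=226.90_deg

crossed belt: β = asin((r1+r2)/C) = asin(39/98) = 23.4507°
wrap1 = wrap2 = π + 2β = 226.9013°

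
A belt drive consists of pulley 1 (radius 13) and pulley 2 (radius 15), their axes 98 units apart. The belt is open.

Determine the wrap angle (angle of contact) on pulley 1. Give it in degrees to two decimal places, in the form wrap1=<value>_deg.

wrap1=177.66_deg

open belt: β = asin((r2−r1)/C) = asin(2/98) = 1.1694°
wrap1 = π − 2β = 177.6612°
wrap2 = π + 2β = 182.3388°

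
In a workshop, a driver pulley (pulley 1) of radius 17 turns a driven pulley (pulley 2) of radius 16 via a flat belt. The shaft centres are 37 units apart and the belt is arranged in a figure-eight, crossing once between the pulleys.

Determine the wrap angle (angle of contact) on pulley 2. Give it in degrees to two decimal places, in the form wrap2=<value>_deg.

crossed belt: β = asin((r1+r2)/C) = asin(33/37) = 63.1120°
wrap1 = wrap2 = π + 2β = 306.2239°

wrap2=306.22_deg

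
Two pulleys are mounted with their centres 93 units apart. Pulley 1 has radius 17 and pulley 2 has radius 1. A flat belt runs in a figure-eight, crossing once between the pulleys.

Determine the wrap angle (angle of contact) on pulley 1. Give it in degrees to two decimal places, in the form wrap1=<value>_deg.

crossed belt: β = asin((r1+r2)/C) = asin(18/93) = 11.1599°
wrap1 = wrap2 = π + 2β = 202.3199°

wrap1=202.32_deg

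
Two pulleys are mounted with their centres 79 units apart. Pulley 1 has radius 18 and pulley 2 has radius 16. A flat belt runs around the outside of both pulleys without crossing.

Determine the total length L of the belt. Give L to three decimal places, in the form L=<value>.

open belt: β = asin((r2−r1)/C) = asin(-2/79) = -1.4507°
wrap1 = π − 2β = 182.9014°
wrap2 = π + 2β = 177.0986°
tangent length = C·cosβ = 78.9747
L = r1·wrap1 + r2·wrap2 + 2·C·cosβ = 18·3.1922 + 16·3.0910 + 2·78.9747 = 264.8648

L=264.865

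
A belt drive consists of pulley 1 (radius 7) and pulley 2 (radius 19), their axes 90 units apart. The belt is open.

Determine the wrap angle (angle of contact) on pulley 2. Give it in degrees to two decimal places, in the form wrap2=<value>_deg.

open belt: β = asin((r2−r1)/C) = asin(12/90) = 7.6623°
wrap1 = π − 2β = 164.6755°
wrap2 = π + 2β = 195.3245°

wrap2=195.32_deg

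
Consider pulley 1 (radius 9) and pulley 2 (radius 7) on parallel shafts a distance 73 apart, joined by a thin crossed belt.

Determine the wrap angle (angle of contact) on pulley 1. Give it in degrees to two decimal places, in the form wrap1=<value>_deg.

wrap1=205.32_deg

crossed belt: β = asin((r1+r2)/C) = asin(16/73) = 12.6608°
wrap1 = wrap2 = π + 2β = 205.3215°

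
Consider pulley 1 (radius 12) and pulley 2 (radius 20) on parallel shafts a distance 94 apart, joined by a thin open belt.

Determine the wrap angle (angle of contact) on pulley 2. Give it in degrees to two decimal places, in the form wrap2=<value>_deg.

open belt: β = asin((r2−r1)/C) = asin(8/94) = 4.8821°
wrap1 = π − 2β = 170.2357°
wrap2 = π + 2β = 189.7643°

wrap2=189.76_deg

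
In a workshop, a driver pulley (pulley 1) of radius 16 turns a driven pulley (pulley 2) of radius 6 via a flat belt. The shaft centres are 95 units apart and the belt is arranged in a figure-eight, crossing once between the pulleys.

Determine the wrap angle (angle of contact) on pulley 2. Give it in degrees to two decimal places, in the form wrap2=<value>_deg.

wrap2=206.78_deg

crossed belt: β = asin((r1+r2)/C) = asin(22/95) = 13.3900°
wrap1 = wrap2 = π + 2β = 206.7801°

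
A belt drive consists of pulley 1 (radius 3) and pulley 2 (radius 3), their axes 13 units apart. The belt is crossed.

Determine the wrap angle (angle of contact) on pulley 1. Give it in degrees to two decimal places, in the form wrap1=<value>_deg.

wrap1=234.97_deg

crossed belt: β = asin((r1+r2)/C) = asin(6/13) = 27.4864°
wrap1 = wrap2 = π + 2β = 234.9729°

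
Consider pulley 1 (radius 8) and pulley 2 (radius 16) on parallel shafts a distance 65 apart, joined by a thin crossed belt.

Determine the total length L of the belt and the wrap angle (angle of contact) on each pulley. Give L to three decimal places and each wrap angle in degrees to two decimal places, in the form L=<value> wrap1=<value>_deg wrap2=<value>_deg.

crossed belt: β = asin((r1+r2)/C) = asin(24/65) = 21.6682°
wrap1 = wrap2 = π + 2β = 223.3364°
tangent length = C·cosβ = 60.4070
L = (r1+r2)·wrap + 2·C·cosβ = 24·3.8980 + 2·60.4070 = 214.3648

L=214.365 wrap1=223.34_deg wrap2=223.34_deg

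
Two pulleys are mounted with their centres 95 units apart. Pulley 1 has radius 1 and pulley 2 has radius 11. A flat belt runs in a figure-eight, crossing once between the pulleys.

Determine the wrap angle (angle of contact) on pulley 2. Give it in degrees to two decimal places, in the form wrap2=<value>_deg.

crossed belt: β = asin((r1+r2)/C) = asin(12/95) = 7.2567°
wrap1 = wrap2 = π + 2β = 194.5135°

wrap2=194.51_deg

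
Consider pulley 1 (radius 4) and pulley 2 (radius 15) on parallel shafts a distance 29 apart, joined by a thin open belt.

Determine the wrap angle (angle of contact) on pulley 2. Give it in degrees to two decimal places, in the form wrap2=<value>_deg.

wrap2=224.58_deg

open belt: β = asin((r2−r1)/C) = asin(11/29) = 22.2910°
wrap1 = π − 2β = 135.4181°
wrap2 = π + 2β = 224.5819°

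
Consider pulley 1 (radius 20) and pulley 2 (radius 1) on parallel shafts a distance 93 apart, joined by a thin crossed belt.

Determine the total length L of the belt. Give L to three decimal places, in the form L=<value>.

crossed belt: β = asin((r1+r2)/C) = asin(21/93) = 13.0503°
wrap1 = wrap2 = π + 2β = 206.1006°
tangent length = C·cosβ = 90.5980
L = (r1+r2)·wrap + 2·C·cosβ = 21·3.5971 + 2·90.5980 = 256.7358

L=256.736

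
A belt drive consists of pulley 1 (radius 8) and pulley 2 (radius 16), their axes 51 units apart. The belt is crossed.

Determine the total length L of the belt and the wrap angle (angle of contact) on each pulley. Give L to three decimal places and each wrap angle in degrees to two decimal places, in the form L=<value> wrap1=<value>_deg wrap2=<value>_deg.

L=188.916 wrap1=236.14_deg wrap2=236.14_deg

crossed belt: β = asin((r1+r2)/C) = asin(24/51) = 28.0725°
wrap1 = wrap2 = π + 2β = 236.1450°
tangent length = C·cosβ = 45.0000
L = (r1+r2)·wrap + 2·C·cosβ = 24·4.1215 + 2·45.0000 = 188.9162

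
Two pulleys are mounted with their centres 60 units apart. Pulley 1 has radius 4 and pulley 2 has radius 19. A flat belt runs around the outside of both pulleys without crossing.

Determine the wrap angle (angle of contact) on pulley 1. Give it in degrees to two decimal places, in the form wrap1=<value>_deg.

wrap1=151.04_deg

open belt: β = asin((r2−r1)/C) = asin(15/60) = 14.4775°
wrap1 = π − 2β = 151.0450°
wrap2 = π + 2β = 208.9550°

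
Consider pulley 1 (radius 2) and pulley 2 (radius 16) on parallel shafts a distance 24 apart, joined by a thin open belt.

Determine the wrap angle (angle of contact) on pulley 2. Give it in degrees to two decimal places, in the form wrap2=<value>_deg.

open belt: β = asin((r2−r1)/C) = asin(14/24) = 35.6853°
wrap1 = π − 2β = 108.6293°
wrap2 = π + 2β = 251.3707°

wrap2=251.37_deg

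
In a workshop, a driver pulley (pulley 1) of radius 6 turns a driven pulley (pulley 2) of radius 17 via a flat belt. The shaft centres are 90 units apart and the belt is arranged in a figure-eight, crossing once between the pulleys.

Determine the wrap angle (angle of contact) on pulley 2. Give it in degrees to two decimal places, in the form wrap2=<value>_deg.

crossed belt: β = asin((r1+r2)/C) = asin(23/90) = 14.8065°
wrap1 = wrap2 = π + 2β = 209.6130°

wrap2=209.61_deg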